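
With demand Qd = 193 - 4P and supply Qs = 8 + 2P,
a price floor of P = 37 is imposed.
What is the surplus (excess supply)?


At P = 37:
Qd = 193 - 4*37 = 45
Qs = 8 + 2*37 = 82
Surplus = Qs - Qd = 82 - 45 = 37

37


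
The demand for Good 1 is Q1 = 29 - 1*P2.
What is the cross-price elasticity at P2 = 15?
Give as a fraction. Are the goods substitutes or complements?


dQ1/dP2 = -1
At P2 = 15: Q1 = 29 - 1*15 = 14
Exy = (dQ1/dP2)(P2/Q1) = -1 * 15 / 14 = -15/14
Since Exy < 0, the goods are complements.

-15/14 (complements)


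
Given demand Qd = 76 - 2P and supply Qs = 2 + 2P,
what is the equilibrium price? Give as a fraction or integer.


At equilibrium, Qd = Qs.
76 - 2P = 2 + 2P
76 - 2 = 2P + 2P
74 = 4P
P* = 74/4 = 37/2

37/2


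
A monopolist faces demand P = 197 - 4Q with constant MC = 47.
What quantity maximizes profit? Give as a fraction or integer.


TR = P*Q = (197 - 4Q)Q = 197Q - 4Q^2
MR = dTR/dQ = 197 - 8Q
Set MR = MC:
197 - 8Q = 47
150 = 8Q
Q* = 150/8 = 75/4

75/4


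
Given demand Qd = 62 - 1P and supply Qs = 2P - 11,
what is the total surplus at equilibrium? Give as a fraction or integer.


Find equilibrium: 62 - 1P = 2P - 11
62 + 11 = 3P
P* = 73/3 = 73/3
Q* = 2*73/3 - 11 = 113/3
Inverse demand: P = 62 - Q/1, so P_max = 62
Inverse supply: P = 11/2 + Q/2, so P_min = 11/2
CS = (1/2) * 113/3 * (62 - 73/3) = 12769/18
PS = (1/2) * 113/3 * (73/3 - 11/2) = 12769/36
TS = CS + PS = 12769/18 + 12769/36 = 12769/12

12769/12


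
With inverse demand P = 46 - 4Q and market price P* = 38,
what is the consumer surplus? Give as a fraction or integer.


Maximum willingness to pay (at Q=0): P_max = 46
Quantity demanded at P* = 38:
Q* = (46 - 38)/4 = 2
CS = (1/2) * Q* * (P_max - P*)
CS = (1/2) * 2 * (46 - 38)
CS = (1/2) * 2 * 8 = 8

8


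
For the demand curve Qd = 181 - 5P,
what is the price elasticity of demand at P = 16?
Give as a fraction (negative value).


dQ/dP = -5
At P = 16: Q = 181 - 5*16 = 101
E = (dQ/dP)(P/Q) = (-5)(16/101) = -80/101

-80/101


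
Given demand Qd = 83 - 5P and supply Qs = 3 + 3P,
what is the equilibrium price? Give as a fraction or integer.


At equilibrium, Qd = Qs.
83 - 5P = 3 + 3P
83 - 3 = 5P + 3P
80 = 8P
P* = 80/8 = 10

10


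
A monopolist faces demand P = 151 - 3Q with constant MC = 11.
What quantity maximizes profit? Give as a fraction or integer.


TR = P*Q = (151 - 3Q)Q = 151Q - 3Q^2
MR = dTR/dQ = 151 - 6Q
Set MR = MC:
151 - 6Q = 11
140 = 6Q
Q* = 140/6 = 70/3

70/3


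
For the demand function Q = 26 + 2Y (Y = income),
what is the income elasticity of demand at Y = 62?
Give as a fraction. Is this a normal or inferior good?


dQ/dY = 2
At Y = 62: Q = 26 + 2*62 = 150
Ey = (dQ/dY)(Y/Q) = 2 * 62 / 150 = 62/75
Since Ey > 0, this is a normal good.

62/75 (normal good)


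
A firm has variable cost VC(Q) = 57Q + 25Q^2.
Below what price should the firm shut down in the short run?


AVC(Q) = VC(Q)/Q = 57 + 25Q
AVC is increasing in Q, so minimum AVC is at Q -> 0+.
Min AVC = 57
The firm should shut down if P < 57.

57


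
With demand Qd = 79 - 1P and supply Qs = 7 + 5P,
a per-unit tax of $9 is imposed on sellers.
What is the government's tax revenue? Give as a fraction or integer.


With tax on sellers, new supply: Qs' = 7 + 5(P - 9)
= 5P - 38
New equilibrium quantity:
Q_new = 119/2
Tax revenue = tax * Q_new = 9 * 119/2 = 1071/2

1071/2


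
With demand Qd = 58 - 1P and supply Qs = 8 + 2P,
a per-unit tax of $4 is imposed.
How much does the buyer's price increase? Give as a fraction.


With a per-unit tax, the buyer's price increase depends on relative slopes.
Supply slope: d = 2, Demand slope: b = 1
Buyer's price increase = d * tax / (b + d)
= 2 * 4 / (1 + 2)
= 8 / 3 = 8/3

8/3


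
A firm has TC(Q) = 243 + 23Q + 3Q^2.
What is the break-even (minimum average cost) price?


AC(Q) = 243/Q + 23 + 3Q
To minimize: dAC/dQ = -243/Q^2 + 3 = 0
Q^2 = 243/3 = 81
Q* = 9
Min AC = 243/9 + 23 + 3*9
Min AC = 27 + 23 + 27 = 77

77


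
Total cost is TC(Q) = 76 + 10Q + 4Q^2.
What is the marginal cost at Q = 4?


MC = dTC/dQ = 10 + 2*4*Q
At Q = 4:
MC = 10 + 8*4
MC = 10 + 32 = 42

42


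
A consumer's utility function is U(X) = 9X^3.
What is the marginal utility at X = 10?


MU = dU/dX = 9*3*X^(3-1)
MU = 27*X^2
At X = 10:
MU = 27 * 10^2
MU = 27 * 100 = 2700

2700


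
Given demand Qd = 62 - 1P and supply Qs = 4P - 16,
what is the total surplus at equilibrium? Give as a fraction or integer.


Find equilibrium: 62 - 1P = 4P - 16
62 + 16 = 5P
P* = 78/5 = 78/5
Q* = 4*78/5 - 16 = 232/5
Inverse demand: P = 62 - Q/1, so P_max = 62
Inverse supply: P = 4 + Q/4, so P_min = 4
CS = (1/2) * 232/5 * (62 - 78/5) = 26912/25
PS = (1/2) * 232/5 * (78/5 - 4) = 6728/25
TS = CS + PS = 26912/25 + 6728/25 = 6728/5

6728/5


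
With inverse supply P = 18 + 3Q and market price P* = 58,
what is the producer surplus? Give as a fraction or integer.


Minimum supply price (at Q=0): P_min = 18
Quantity supplied at P* = 58:
Q* = (58 - 18)/3 = 40/3
PS = (1/2) * Q* * (P* - P_min)
PS = (1/2) * 40/3 * (58 - 18)
PS = (1/2) * 40/3 * 40 = 800/3

800/3


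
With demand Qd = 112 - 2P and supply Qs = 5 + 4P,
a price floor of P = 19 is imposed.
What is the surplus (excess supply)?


At P = 19:
Qd = 112 - 2*19 = 74
Qs = 5 + 4*19 = 81
Surplus = Qs - Qd = 81 - 74 = 7

7


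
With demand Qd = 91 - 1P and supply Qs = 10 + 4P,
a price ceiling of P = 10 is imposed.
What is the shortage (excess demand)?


At P = 10:
Qd = 91 - 1*10 = 81
Qs = 10 + 4*10 = 50
Shortage = Qd - Qs = 81 - 50 = 31

31


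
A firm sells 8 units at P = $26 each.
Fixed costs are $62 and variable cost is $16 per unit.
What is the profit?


Total Revenue = P * Q = 26 * 8 = $208
Total Cost = FC + VC*Q = 62 + 16*8 = $190
Profit = TR - TC = 208 - 190 = $18

$18


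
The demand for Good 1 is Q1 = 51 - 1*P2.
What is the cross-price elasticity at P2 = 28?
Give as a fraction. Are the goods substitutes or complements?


dQ1/dP2 = -1
At P2 = 28: Q1 = 51 - 1*28 = 23
Exy = (dQ1/dP2)(P2/Q1) = -1 * 28 / 23 = -28/23
Since Exy < 0, the goods are complements.

-28/23 (complements)


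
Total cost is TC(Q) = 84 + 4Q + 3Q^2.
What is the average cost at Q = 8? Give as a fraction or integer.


TC(8) = 84 + 4*8 + 3*8^2
TC(8) = 84 + 32 + 192 = 308
AC = TC/Q = 308/8 = 77/2

77/2


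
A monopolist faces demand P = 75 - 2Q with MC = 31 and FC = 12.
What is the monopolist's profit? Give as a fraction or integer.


MR = MC: 75 - 4Q = 31
Q* = 11
P* = 75 - 2*11 = 53
Profit = (P* - MC)*Q* - FC
= (53 - 31)*11 - 12
= 22*11 - 12
= 242 - 12 = 230

230


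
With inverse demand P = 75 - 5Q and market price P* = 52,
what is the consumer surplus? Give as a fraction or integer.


Maximum willingness to pay (at Q=0): P_max = 75
Quantity demanded at P* = 52:
Q* = (75 - 52)/5 = 23/5
CS = (1/2) * Q* * (P_max - P*)
CS = (1/2) * 23/5 * (75 - 52)
CS = (1/2) * 23/5 * 23 = 529/10

529/10


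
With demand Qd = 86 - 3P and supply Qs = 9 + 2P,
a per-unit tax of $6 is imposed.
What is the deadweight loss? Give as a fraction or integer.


Pre-tax equilibrium quantity: Q* = 199/5
Post-tax equilibrium quantity: Q_tax = 163/5
Reduction in quantity: Q* - Q_tax = 36/5
DWL = (1/2) * tax * (Q* - Q_tax)
DWL = (1/2) * 6 * 36/5 = 108/5

108/5


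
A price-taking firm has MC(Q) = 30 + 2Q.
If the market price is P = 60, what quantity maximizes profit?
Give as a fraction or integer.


In perfect competition, profit is maximized where P = MC.
60 = 30 + 2Q
30 = 2Q
Q* = 30/2 = 15

15


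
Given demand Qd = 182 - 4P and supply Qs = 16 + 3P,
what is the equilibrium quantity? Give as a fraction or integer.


First find equilibrium price:
182 - 4P = 16 + 3P
P* = 166/7 = 166/7
Then substitute into demand:
Q* = 182 - 4 * 166/7 = 610/7

610/7


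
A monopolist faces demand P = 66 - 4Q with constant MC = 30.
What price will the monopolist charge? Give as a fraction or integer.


MR = 66 - 8Q
Set MR = MC: 66 - 8Q = 30
Q* = 9/2
Substitute into demand:
P* = 66 - 4*9/2 = 48

48


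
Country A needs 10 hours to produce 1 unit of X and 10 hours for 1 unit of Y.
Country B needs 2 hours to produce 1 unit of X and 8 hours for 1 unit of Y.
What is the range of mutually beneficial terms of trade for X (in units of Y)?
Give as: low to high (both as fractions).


Opportunity cost of X for Country A = hours_X / hours_Y = 10/10 = 1 units of Y
Opportunity cost of X for Country B = hours_X / hours_Y = 2/8 = 1/4 units of Y
Terms of trade must be between the two opportunity costs.
Range: 1/4 to 1

1/4 to 1


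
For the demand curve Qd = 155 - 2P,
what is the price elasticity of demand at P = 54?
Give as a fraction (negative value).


dQ/dP = -2
At P = 54: Q = 155 - 2*54 = 47
E = (dQ/dP)(P/Q) = (-2)(54/47) = -108/47

-108/47


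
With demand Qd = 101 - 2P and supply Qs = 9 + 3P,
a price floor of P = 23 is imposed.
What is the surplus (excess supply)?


At P = 23:
Qd = 101 - 2*23 = 55
Qs = 9 + 3*23 = 78
Surplus = Qs - Qd = 78 - 55 = 23

23


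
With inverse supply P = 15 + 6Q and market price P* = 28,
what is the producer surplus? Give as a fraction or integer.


Minimum supply price (at Q=0): P_min = 15
Quantity supplied at P* = 28:
Q* = (28 - 15)/6 = 13/6
PS = (1/2) * Q* * (P* - P_min)
PS = (1/2) * 13/6 * (28 - 15)
PS = (1/2) * 13/6 * 13 = 169/12

169/12


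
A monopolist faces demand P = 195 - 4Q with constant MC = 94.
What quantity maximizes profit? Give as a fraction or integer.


TR = P*Q = (195 - 4Q)Q = 195Q - 4Q^2
MR = dTR/dQ = 195 - 8Q
Set MR = MC:
195 - 8Q = 94
101 = 8Q
Q* = 101/8 = 101/8

101/8


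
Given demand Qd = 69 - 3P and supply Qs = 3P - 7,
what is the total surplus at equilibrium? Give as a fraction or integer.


Find equilibrium: 69 - 3P = 3P - 7
69 + 7 = 6P
P* = 76/6 = 38/3
Q* = 3*38/3 - 7 = 31
Inverse demand: P = 23 - Q/3, so P_max = 23
Inverse supply: P = 7/3 + Q/3, so P_min = 7/3
CS = (1/2) * 31 * (23 - 38/3) = 961/6
PS = (1/2) * 31 * (38/3 - 7/3) = 961/6
TS = CS + PS = 961/6 + 961/6 = 961/3

961/3


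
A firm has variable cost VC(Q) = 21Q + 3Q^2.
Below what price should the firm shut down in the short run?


AVC(Q) = VC(Q)/Q = 21 + 3Q
AVC is increasing in Q, so minimum AVC is at Q -> 0+.
Min AVC = 21
The firm should shut down if P < 21.

21


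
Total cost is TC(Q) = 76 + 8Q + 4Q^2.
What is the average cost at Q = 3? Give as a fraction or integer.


TC(3) = 76 + 8*3 + 4*3^2
TC(3) = 76 + 24 + 36 = 136
AC = TC/Q = 136/3 = 136/3

136/3


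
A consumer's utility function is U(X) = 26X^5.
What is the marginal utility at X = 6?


MU = dU/dX = 26*5*X^(5-1)
MU = 130*X^4
At X = 6:
MU = 130 * 6^4
MU = 130 * 1296 = 168480

168480


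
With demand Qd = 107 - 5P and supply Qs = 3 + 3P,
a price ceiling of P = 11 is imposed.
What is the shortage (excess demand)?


At P = 11:
Qd = 107 - 5*11 = 52
Qs = 3 + 3*11 = 36
Shortage = Qd - Qs = 52 - 36 = 16

16


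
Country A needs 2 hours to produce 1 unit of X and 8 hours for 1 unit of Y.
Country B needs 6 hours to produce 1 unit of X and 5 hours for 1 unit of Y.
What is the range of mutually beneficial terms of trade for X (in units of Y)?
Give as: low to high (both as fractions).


Opportunity cost of X for Country A = hours_X / hours_Y = 2/8 = 1/4 units of Y
Opportunity cost of X for Country B = hours_X / hours_Y = 6/5 = 6/5 units of Y
Terms of trade must be between the two opportunity costs.
Range: 1/4 to 6/5

1/4 to 6/5


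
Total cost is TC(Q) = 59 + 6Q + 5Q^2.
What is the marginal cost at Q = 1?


MC = dTC/dQ = 6 + 2*5*Q
At Q = 1:
MC = 6 + 10*1
MC = 6 + 10 = 16

16


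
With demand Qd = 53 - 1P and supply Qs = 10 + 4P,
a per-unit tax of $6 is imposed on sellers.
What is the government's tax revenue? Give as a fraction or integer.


With tax on sellers, new supply: Qs' = 10 + 4(P - 6)
= 4P - 14
New equilibrium quantity:
Q_new = 198/5
Tax revenue = tax * Q_new = 6 * 198/5 = 1188/5

1188/5


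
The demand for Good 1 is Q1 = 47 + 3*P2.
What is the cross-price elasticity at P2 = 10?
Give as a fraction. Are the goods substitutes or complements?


dQ1/dP2 = 3
At P2 = 10: Q1 = 47 + 3*10 = 77
Exy = (dQ1/dP2)(P2/Q1) = 3 * 10 / 77 = 30/77
Since Exy > 0, the goods are substitutes.

30/77 (substitutes)


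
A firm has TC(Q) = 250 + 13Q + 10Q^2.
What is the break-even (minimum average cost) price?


AC(Q) = 250/Q + 13 + 10Q
To minimize: dAC/dQ = -250/Q^2 + 10 = 0
Q^2 = 250/10 = 25
Q* = 5
Min AC = 250/5 + 13 + 10*5
Min AC = 50 + 13 + 50 = 113

113


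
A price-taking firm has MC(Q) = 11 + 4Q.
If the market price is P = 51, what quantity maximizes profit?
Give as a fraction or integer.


In perfect competition, profit is maximized where P = MC.
51 = 11 + 4Q
40 = 4Q
Q* = 40/4 = 10

10


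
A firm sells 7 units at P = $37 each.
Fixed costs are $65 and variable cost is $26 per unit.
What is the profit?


Total Revenue = P * Q = 37 * 7 = $259
Total Cost = FC + VC*Q = 65 + 26*7 = $247
Profit = TR - TC = 259 - 247 = $12

$12


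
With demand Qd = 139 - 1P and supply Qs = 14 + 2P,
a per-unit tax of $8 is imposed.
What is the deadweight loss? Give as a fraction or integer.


Pre-tax equilibrium quantity: Q* = 292/3
Post-tax equilibrium quantity: Q_tax = 92
Reduction in quantity: Q* - Q_tax = 16/3
DWL = (1/2) * tax * (Q* - Q_tax)
DWL = (1/2) * 8 * 16/3 = 64/3

64/3


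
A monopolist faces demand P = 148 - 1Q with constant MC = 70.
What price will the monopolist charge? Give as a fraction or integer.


MR = 148 - 2Q
Set MR = MC: 148 - 2Q = 70
Q* = 39
Substitute into demand:
P* = 148 - 1*39 = 109

109


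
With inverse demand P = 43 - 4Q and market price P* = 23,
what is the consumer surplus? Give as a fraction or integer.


Maximum willingness to pay (at Q=0): P_max = 43
Quantity demanded at P* = 23:
Q* = (43 - 23)/4 = 5
CS = (1/2) * Q* * (P_max - P*)
CS = (1/2) * 5 * (43 - 23)
CS = (1/2) * 5 * 20 = 50

50


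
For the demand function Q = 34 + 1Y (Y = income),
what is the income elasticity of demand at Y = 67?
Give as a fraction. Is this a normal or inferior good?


dQ/dY = 1
At Y = 67: Q = 34 + 1*67 = 101
Ey = (dQ/dY)(Y/Q) = 1 * 67 / 101 = 67/101
Since Ey > 0, this is a normal good.

67/101 (normal good)


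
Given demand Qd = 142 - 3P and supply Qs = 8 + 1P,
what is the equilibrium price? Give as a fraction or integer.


At equilibrium, Qd = Qs.
142 - 3P = 8 + 1P
142 - 8 = 3P + 1P
134 = 4P
P* = 134/4 = 67/2

67/2


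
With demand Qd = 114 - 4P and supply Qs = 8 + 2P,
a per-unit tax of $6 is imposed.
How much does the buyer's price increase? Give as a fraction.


With a per-unit tax, the buyer's price increase depends on relative slopes.
Supply slope: d = 2, Demand slope: b = 4
Buyer's price increase = d * tax / (b + d)
= 2 * 6 / (4 + 2)
= 12 / 6 = 2

2


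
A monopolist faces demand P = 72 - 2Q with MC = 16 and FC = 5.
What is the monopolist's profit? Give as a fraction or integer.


MR = MC: 72 - 4Q = 16
Q* = 14
P* = 72 - 2*14 = 44
Profit = (P* - MC)*Q* - FC
= (44 - 16)*14 - 5
= 28*14 - 5
= 392 - 5 = 387

387


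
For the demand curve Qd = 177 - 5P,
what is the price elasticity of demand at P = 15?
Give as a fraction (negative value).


dQ/dP = -5
At P = 15: Q = 177 - 5*15 = 102
E = (dQ/dP)(P/Q) = (-5)(15/102) = -25/34

-25/34


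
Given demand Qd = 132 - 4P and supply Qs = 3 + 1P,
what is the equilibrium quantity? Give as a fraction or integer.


First find equilibrium price:
132 - 4P = 3 + 1P
P* = 129/5 = 129/5
Then substitute into demand:
Q* = 132 - 4 * 129/5 = 144/5

144/5


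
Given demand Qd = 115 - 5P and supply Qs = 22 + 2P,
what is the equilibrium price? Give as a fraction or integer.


At equilibrium, Qd = Qs.
115 - 5P = 22 + 2P
115 - 22 = 5P + 2P
93 = 7P
P* = 93/7 = 93/7

93/7


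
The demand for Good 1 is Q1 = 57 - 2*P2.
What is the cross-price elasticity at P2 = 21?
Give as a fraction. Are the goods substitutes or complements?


dQ1/dP2 = -2
At P2 = 21: Q1 = 57 - 2*21 = 15
Exy = (dQ1/dP2)(P2/Q1) = -2 * 21 / 15 = -14/5
Since Exy < 0, the goods are complements.

-14/5 (complements)


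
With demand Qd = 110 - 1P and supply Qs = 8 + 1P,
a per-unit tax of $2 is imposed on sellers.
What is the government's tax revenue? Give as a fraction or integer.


With tax on sellers, new supply: Qs' = 8 + 1(P - 2)
= 6 + 1P
New equilibrium quantity:
Q_new = 58
Tax revenue = tax * Q_new = 2 * 58 = 116

116


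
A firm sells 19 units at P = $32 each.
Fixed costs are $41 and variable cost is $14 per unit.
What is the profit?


Total Revenue = P * Q = 32 * 19 = $608
Total Cost = FC + VC*Q = 41 + 14*19 = $307
Profit = TR - TC = 608 - 307 = $301

$301


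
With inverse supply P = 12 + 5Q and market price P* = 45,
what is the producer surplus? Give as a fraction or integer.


Minimum supply price (at Q=0): P_min = 12
Quantity supplied at P* = 45:
Q* = (45 - 12)/5 = 33/5
PS = (1/2) * Q* * (P* - P_min)
PS = (1/2) * 33/5 * (45 - 12)
PS = (1/2) * 33/5 * 33 = 1089/10

1089/10


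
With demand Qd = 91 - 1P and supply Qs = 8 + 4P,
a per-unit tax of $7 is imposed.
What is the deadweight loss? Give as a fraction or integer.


Pre-tax equilibrium quantity: Q* = 372/5
Post-tax equilibrium quantity: Q_tax = 344/5
Reduction in quantity: Q* - Q_tax = 28/5
DWL = (1/2) * tax * (Q* - Q_tax)
DWL = (1/2) * 7 * 28/5 = 98/5

98/5


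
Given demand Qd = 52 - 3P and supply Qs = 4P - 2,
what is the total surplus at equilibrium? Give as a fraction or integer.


Find equilibrium: 52 - 3P = 4P - 2
52 + 2 = 7P
P* = 54/7 = 54/7
Q* = 4*54/7 - 2 = 202/7
Inverse demand: P = 52/3 - Q/3, so P_max = 52/3
Inverse supply: P = 1/2 + Q/4, so P_min = 1/2
CS = (1/2) * 202/7 * (52/3 - 54/7) = 20402/147
PS = (1/2) * 202/7 * (54/7 - 1/2) = 10201/98
TS = CS + PS = 20402/147 + 10201/98 = 10201/42

10201/42


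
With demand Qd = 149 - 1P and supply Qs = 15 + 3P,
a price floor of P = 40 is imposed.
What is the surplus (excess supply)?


At P = 40:
Qd = 149 - 1*40 = 109
Qs = 15 + 3*40 = 135
Surplus = Qs - Qd = 135 - 109 = 26

26


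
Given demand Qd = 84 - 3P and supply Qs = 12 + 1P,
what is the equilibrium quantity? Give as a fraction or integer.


First find equilibrium price:
84 - 3P = 12 + 1P
P* = 72/4 = 18
Then substitute into demand:
Q* = 84 - 3 * 18 = 30

30


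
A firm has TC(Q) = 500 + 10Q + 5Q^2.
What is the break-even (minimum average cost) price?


AC(Q) = 500/Q + 10 + 5Q
To minimize: dAC/dQ = -500/Q^2 + 5 = 0
Q^2 = 500/5 = 100
Q* = 10
Min AC = 500/10 + 10 + 5*10
Min AC = 50 + 10 + 50 = 110

110


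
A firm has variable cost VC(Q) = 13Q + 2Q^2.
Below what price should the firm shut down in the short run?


AVC(Q) = VC(Q)/Q = 13 + 2Q
AVC is increasing in Q, so minimum AVC is at Q -> 0+.
Min AVC = 13
The firm should shut down if P < 13.

13


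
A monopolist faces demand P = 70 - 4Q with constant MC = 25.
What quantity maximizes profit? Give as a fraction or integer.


TR = P*Q = (70 - 4Q)Q = 70Q - 4Q^2
MR = dTR/dQ = 70 - 8Q
Set MR = MC:
70 - 8Q = 25
45 = 8Q
Q* = 45/8 = 45/8

45/8


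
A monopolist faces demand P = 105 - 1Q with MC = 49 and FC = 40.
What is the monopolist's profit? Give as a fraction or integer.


MR = MC: 105 - 2Q = 49
Q* = 28
P* = 105 - 1*28 = 77
Profit = (P* - MC)*Q* - FC
= (77 - 49)*28 - 40
= 28*28 - 40
= 784 - 40 = 744

744


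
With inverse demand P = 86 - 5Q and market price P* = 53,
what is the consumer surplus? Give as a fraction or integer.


Maximum willingness to pay (at Q=0): P_max = 86
Quantity demanded at P* = 53:
Q* = (86 - 53)/5 = 33/5
CS = (1/2) * Q* * (P_max - P*)
CS = (1/2) * 33/5 * (86 - 53)
CS = (1/2) * 33/5 * 33 = 1089/10

1089/10


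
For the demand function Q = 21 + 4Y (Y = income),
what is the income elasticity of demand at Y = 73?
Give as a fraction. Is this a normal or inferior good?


dQ/dY = 4
At Y = 73: Q = 21 + 4*73 = 313
Ey = (dQ/dY)(Y/Q) = 4 * 73 / 313 = 292/313
Since Ey > 0, this is a normal good.

292/313 (normal good)


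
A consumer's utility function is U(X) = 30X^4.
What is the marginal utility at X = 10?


MU = dU/dX = 30*4*X^(4-1)
MU = 120*X^3
At X = 10:
MU = 120 * 10^3
MU = 120 * 1000 = 120000

120000


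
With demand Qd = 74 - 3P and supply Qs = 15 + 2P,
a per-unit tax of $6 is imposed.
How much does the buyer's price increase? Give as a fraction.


With a per-unit tax, the buyer's price increase depends on relative slopes.
Supply slope: d = 2, Demand slope: b = 3
Buyer's price increase = d * tax / (b + d)
= 2 * 6 / (3 + 2)
= 12 / 5 = 12/5

12/5


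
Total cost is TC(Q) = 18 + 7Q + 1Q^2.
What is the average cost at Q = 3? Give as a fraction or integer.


TC(3) = 18 + 7*3 + 1*3^2
TC(3) = 18 + 21 + 9 = 48
AC = TC/Q = 48/3 = 16

16


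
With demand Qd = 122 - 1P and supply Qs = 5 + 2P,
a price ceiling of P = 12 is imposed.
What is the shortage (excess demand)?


At P = 12:
Qd = 122 - 1*12 = 110
Qs = 5 + 2*12 = 29
Shortage = Qd - Qs = 110 - 29 = 81

81


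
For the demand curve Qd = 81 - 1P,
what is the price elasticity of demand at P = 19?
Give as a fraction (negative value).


dQ/dP = -1
At P = 19: Q = 81 - 1*19 = 62
E = (dQ/dP)(P/Q) = (-1)(19/62) = -19/62

-19/62


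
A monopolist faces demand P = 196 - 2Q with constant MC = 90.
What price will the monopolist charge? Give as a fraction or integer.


MR = 196 - 4Q
Set MR = MC: 196 - 4Q = 90
Q* = 53/2
Substitute into demand:
P* = 196 - 2*53/2 = 143

143


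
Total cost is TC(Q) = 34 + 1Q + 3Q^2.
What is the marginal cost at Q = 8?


MC = dTC/dQ = 1 + 2*3*Q
At Q = 8:
MC = 1 + 6*8
MC = 1 + 48 = 49

49


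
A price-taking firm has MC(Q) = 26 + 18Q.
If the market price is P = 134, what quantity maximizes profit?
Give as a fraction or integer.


In perfect competition, profit is maximized where P = MC.
134 = 26 + 18Q
108 = 18Q
Q* = 108/18 = 6

6


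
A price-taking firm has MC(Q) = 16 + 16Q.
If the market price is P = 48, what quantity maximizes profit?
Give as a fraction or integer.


In perfect competition, profit is maximized where P = MC.
48 = 16 + 16Q
32 = 16Q
Q* = 32/16 = 2

2


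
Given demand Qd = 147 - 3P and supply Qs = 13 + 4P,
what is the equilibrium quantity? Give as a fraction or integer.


First find equilibrium price:
147 - 3P = 13 + 4P
P* = 134/7 = 134/7
Then substitute into demand:
Q* = 147 - 3 * 134/7 = 627/7

627/7


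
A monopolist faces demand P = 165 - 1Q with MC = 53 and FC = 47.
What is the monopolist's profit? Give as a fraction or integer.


MR = MC: 165 - 2Q = 53
Q* = 56
P* = 165 - 1*56 = 109
Profit = (P* - MC)*Q* - FC
= (109 - 53)*56 - 47
= 56*56 - 47
= 3136 - 47 = 3089

3089


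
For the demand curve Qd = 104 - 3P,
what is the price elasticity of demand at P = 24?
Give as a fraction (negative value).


dQ/dP = -3
At P = 24: Q = 104 - 3*24 = 32
E = (dQ/dP)(P/Q) = (-3)(24/32) = -9/4

-9/4


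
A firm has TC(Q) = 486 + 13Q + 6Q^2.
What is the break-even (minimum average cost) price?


AC(Q) = 486/Q + 13 + 6Q
To minimize: dAC/dQ = -486/Q^2 + 6 = 0
Q^2 = 486/6 = 81
Q* = 9
Min AC = 486/9 + 13 + 6*9
Min AC = 54 + 13 + 54 = 121

121


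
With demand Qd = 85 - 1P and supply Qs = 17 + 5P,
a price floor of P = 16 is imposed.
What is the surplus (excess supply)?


At P = 16:
Qd = 85 - 1*16 = 69
Qs = 17 + 5*16 = 97
Surplus = Qs - Qd = 97 - 69 = 28

28


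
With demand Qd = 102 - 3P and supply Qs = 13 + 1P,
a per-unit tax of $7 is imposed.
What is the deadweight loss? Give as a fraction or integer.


Pre-tax equilibrium quantity: Q* = 141/4
Post-tax equilibrium quantity: Q_tax = 30
Reduction in quantity: Q* - Q_tax = 21/4
DWL = (1/2) * tax * (Q* - Q_tax)
DWL = (1/2) * 7 * 21/4 = 147/8

147/8


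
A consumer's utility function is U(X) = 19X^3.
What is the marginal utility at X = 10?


MU = dU/dX = 19*3*X^(3-1)
MU = 57*X^2
At X = 10:
MU = 57 * 10^2
MU = 57 * 100 = 5700

5700


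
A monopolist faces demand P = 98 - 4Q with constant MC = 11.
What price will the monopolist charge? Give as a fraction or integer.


MR = 98 - 8Q
Set MR = MC: 98 - 8Q = 11
Q* = 87/8
Substitute into demand:
P* = 98 - 4*87/8 = 109/2

109/2


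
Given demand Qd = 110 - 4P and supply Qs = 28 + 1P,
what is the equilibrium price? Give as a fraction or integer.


At equilibrium, Qd = Qs.
110 - 4P = 28 + 1P
110 - 28 = 4P + 1P
82 = 5P
P* = 82/5 = 82/5

82/5


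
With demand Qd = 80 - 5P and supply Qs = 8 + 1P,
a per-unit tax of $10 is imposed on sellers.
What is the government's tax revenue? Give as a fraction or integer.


With tax on sellers, new supply: Qs' = 8 + 1(P - 10)
= 1P - 2
New equilibrium quantity:
Q_new = 35/3
Tax revenue = tax * Q_new = 10 * 35/3 = 350/3

350/3


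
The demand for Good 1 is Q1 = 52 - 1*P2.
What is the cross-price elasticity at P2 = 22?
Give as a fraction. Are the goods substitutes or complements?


dQ1/dP2 = -1
At P2 = 22: Q1 = 52 - 1*22 = 30
Exy = (dQ1/dP2)(P2/Q1) = -1 * 22 / 30 = -11/15
Since Exy < 0, the goods are complements.

-11/15 (complements)


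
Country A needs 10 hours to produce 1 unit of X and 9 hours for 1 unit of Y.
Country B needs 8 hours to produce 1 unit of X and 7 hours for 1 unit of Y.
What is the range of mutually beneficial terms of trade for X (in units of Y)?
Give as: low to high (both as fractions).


Opportunity cost of X for Country A = hours_X / hours_Y = 10/9 = 10/9 units of Y
Opportunity cost of X for Country B = hours_X / hours_Y = 8/7 = 8/7 units of Y
Terms of trade must be between the two opportunity costs.
Range: 10/9 to 8/7

10/9 to 8/7


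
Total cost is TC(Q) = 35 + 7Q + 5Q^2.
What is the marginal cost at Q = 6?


MC = dTC/dQ = 7 + 2*5*Q
At Q = 6:
MC = 7 + 10*6
MC = 7 + 60 = 67

67


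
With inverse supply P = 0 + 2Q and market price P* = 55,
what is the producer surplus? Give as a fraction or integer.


Minimum supply price (at Q=0): P_min = 0
Quantity supplied at P* = 55:
Q* = (55 - 0)/2 = 55/2
PS = (1/2) * Q* * (P* - P_min)
PS = (1/2) * 55/2 * (55 - 0)
PS = (1/2) * 55/2 * 55 = 3025/4

3025/4


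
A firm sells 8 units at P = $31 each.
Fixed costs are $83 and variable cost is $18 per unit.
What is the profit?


Total Revenue = P * Q = 31 * 8 = $248
Total Cost = FC + VC*Q = 83 + 18*8 = $227
Profit = TR - TC = 248 - 227 = $21

$21


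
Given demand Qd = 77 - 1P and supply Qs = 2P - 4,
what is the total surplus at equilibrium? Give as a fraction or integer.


Find equilibrium: 77 - 1P = 2P - 4
77 + 4 = 3P
P* = 81/3 = 27
Q* = 2*27 - 4 = 50
Inverse demand: P = 77 - Q/1, so P_max = 77
Inverse supply: P = 2 + Q/2, so P_min = 2
CS = (1/2) * 50 * (77 - 27) = 1250
PS = (1/2) * 50 * (27 - 2) = 625
TS = CS + PS = 1250 + 625 = 1875

1875


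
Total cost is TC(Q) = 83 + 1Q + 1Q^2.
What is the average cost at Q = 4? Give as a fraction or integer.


TC(4) = 83 + 1*4 + 1*4^2
TC(4) = 83 + 4 + 16 = 103
AC = TC/Q = 103/4 = 103/4

103/4


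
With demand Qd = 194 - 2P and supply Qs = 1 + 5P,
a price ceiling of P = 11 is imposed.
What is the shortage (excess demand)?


At P = 11:
Qd = 194 - 2*11 = 172
Qs = 1 + 5*11 = 56
Shortage = Qd - Qs = 172 - 56 = 116

116


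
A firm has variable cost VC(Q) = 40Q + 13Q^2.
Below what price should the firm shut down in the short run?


AVC(Q) = VC(Q)/Q = 40 + 13Q
AVC is increasing in Q, so minimum AVC is at Q -> 0+.
Min AVC = 40
The firm should shut down if P < 40.

40


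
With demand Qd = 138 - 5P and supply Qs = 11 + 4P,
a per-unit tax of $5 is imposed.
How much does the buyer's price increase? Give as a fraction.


With a per-unit tax, the buyer's price increase depends on relative slopes.
Supply slope: d = 4, Demand slope: b = 5
Buyer's price increase = d * tax / (b + d)
= 4 * 5 / (5 + 4)
= 20 / 9 = 20/9

20/9


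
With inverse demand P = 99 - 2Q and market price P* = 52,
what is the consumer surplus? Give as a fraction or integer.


Maximum willingness to pay (at Q=0): P_max = 99
Quantity demanded at P* = 52:
Q* = (99 - 52)/2 = 47/2
CS = (1/2) * Q* * (P_max - P*)
CS = (1/2) * 47/2 * (99 - 52)
CS = (1/2) * 47/2 * 47 = 2209/4

2209/4


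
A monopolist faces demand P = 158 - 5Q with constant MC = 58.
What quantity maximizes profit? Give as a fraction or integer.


TR = P*Q = (158 - 5Q)Q = 158Q - 5Q^2
MR = dTR/dQ = 158 - 10Q
Set MR = MC:
158 - 10Q = 58
100 = 10Q
Q* = 100/10 = 10

10


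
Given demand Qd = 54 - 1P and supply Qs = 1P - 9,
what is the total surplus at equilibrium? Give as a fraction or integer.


Find equilibrium: 54 - 1P = 1P - 9
54 + 9 = 2P
P* = 63/2 = 63/2
Q* = 1*63/2 - 9 = 45/2
Inverse demand: P = 54 - Q/1, so P_max = 54
Inverse supply: P = 9 + Q/1, so P_min = 9
CS = (1/2) * 45/2 * (54 - 63/2) = 2025/8
PS = (1/2) * 45/2 * (63/2 - 9) = 2025/8
TS = CS + PS = 2025/8 + 2025/8 = 2025/4

2025/4


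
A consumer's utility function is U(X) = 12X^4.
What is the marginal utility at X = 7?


MU = dU/dX = 12*4*X^(4-1)
MU = 48*X^3
At X = 7:
MU = 48 * 7^3
MU = 48 * 343 = 16464

16464


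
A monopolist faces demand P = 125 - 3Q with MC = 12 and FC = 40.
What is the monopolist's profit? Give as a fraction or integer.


MR = MC: 125 - 6Q = 12
Q* = 113/6
P* = 125 - 3*113/6 = 137/2
Profit = (P* - MC)*Q* - FC
= (137/2 - 12)*113/6 - 40
= 113/2*113/6 - 40
= 12769/12 - 40 = 12289/12

12289/12


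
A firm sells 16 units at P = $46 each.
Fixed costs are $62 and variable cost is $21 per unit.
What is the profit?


Total Revenue = P * Q = 46 * 16 = $736
Total Cost = FC + VC*Q = 62 + 21*16 = $398
Profit = TR - TC = 736 - 398 = $338

$338


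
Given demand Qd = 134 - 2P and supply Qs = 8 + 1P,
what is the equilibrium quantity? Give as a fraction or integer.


First find equilibrium price:
134 - 2P = 8 + 1P
P* = 126/3 = 42
Then substitute into demand:
Q* = 134 - 2 * 42 = 50

50


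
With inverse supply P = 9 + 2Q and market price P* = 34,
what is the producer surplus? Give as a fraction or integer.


Minimum supply price (at Q=0): P_min = 9
Quantity supplied at P* = 34:
Q* = (34 - 9)/2 = 25/2
PS = (1/2) * Q* * (P* - P_min)
PS = (1/2) * 25/2 * (34 - 9)
PS = (1/2) * 25/2 * 25 = 625/4

625/4


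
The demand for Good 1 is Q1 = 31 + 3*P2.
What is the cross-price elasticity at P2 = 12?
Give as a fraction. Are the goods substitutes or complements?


dQ1/dP2 = 3
At P2 = 12: Q1 = 31 + 3*12 = 67
Exy = (dQ1/dP2)(P2/Q1) = 3 * 12 / 67 = 36/67
Since Exy > 0, the goods are substitutes.

36/67 (substitutes)


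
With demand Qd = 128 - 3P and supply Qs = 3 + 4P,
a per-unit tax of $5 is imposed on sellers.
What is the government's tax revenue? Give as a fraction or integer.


With tax on sellers, new supply: Qs' = 3 + 4(P - 5)
= 4P - 17
New equilibrium quantity:
Q_new = 461/7
Tax revenue = tax * Q_new = 5 * 461/7 = 2305/7

2305/7


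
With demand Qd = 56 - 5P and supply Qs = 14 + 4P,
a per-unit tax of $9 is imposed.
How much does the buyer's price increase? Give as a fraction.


With a per-unit tax, the buyer's price increase depends on relative slopes.
Supply slope: d = 4, Demand slope: b = 5
Buyer's price increase = d * tax / (b + d)
= 4 * 9 / (5 + 4)
= 36 / 9 = 4

4


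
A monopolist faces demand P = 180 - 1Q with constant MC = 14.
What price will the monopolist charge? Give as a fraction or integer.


MR = 180 - 2Q
Set MR = MC: 180 - 2Q = 14
Q* = 83
Substitute into demand:
P* = 180 - 1*83 = 97

97


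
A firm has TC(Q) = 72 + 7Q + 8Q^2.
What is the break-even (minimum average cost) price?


AC(Q) = 72/Q + 7 + 8Q
To minimize: dAC/dQ = -72/Q^2 + 8 = 0
Q^2 = 72/8 = 9
Q* = 3
Min AC = 72/3 + 7 + 8*3
Min AC = 24 + 7 + 24 = 55

55


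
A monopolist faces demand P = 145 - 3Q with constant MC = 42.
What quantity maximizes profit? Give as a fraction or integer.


TR = P*Q = (145 - 3Q)Q = 145Q - 3Q^2
MR = dTR/dQ = 145 - 6Q
Set MR = MC:
145 - 6Q = 42
103 = 6Q
Q* = 103/6 = 103/6

103/6


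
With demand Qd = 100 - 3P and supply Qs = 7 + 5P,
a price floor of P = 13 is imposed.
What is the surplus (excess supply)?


At P = 13:
Qd = 100 - 3*13 = 61
Qs = 7 + 5*13 = 72
Surplus = Qs - Qd = 72 - 61 = 11

11


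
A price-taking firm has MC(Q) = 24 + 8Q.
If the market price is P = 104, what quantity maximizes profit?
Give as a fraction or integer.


In perfect competition, profit is maximized where P = MC.
104 = 24 + 8Q
80 = 8Q
Q* = 80/8 = 10

10


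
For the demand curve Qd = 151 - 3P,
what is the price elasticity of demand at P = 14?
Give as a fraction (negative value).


dQ/dP = -3
At P = 14: Q = 151 - 3*14 = 109
E = (dQ/dP)(P/Q) = (-3)(14/109) = -42/109

-42/109


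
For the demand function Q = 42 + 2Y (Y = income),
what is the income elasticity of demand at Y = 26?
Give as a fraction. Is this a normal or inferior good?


dQ/dY = 2
At Y = 26: Q = 42 + 2*26 = 94
Ey = (dQ/dY)(Y/Q) = 2 * 26 / 94 = 26/47
Since Ey > 0, this is a normal good.

26/47 (normal good)


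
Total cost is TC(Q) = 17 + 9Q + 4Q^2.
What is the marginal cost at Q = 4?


MC = dTC/dQ = 9 + 2*4*Q
At Q = 4:
MC = 9 + 8*4
MC = 9 + 32 = 41

41


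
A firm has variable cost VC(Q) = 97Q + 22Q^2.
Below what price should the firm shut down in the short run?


AVC(Q) = VC(Q)/Q = 97 + 22Q
AVC is increasing in Q, so minimum AVC is at Q -> 0+.
Min AVC = 97
The firm should shut down if P < 97.

97


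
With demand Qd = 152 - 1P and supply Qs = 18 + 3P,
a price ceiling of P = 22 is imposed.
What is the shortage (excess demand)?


At P = 22:
Qd = 152 - 1*22 = 130
Qs = 18 + 3*22 = 84
Shortage = Qd - Qs = 130 - 84 = 46

46


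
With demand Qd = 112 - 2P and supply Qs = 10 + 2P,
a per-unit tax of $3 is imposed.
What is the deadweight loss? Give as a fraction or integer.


Pre-tax equilibrium quantity: Q* = 61
Post-tax equilibrium quantity: Q_tax = 58
Reduction in quantity: Q* - Q_tax = 3
DWL = (1/2) * tax * (Q* - Q_tax)
DWL = (1/2) * 3 * 3 = 9/2

9/2


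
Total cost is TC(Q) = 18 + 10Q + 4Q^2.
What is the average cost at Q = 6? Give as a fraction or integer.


TC(6) = 18 + 10*6 + 4*6^2
TC(6) = 18 + 60 + 144 = 222
AC = TC/Q = 222/6 = 37

37


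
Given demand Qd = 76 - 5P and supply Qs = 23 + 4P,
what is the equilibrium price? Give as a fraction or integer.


At equilibrium, Qd = Qs.
76 - 5P = 23 + 4P
76 - 23 = 5P + 4P
53 = 9P
P* = 53/9 = 53/9

53/9


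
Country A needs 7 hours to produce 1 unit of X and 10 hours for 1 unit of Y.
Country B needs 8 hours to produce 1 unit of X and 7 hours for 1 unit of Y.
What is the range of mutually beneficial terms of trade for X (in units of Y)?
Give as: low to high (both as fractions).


Opportunity cost of X for Country A = hours_X / hours_Y = 7/10 = 7/10 units of Y
Opportunity cost of X for Country B = hours_X / hours_Y = 8/7 = 8/7 units of Y
Terms of trade must be between the two opportunity costs.
Range: 7/10 to 8/7

7/10 to 8/7


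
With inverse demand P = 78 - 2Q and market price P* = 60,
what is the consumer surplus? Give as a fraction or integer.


Maximum willingness to pay (at Q=0): P_max = 78
Quantity demanded at P* = 60:
Q* = (78 - 60)/2 = 9
CS = (1/2) * Q* * (P_max - P*)
CS = (1/2) * 9 * (78 - 60)
CS = (1/2) * 9 * 18 = 81

81


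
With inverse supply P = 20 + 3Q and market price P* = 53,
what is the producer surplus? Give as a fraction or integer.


Minimum supply price (at Q=0): P_min = 20
Quantity supplied at P* = 53:
Q* = (53 - 20)/3 = 11
PS = (1/2) * Q* * (P* - P_min)
PS = (1/2) * 11 * (53 - 20)
PS = (1/2) * 11 * 33 = 363/2

363/2


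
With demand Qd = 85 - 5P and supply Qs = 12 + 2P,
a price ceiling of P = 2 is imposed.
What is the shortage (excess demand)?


At P = 2:
Qd = 85 - 5*2 = 75
Qs = 12 + 2*2 = 16
Shortage = Qd - Qs = 75 - 16 = 59

59


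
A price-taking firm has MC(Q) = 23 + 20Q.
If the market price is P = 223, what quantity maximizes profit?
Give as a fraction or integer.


In perfect competition, profit is maximized where P = MC.
223 = 23 + 20Q
200 = 20Q
Q* = 200/20 = 10

10


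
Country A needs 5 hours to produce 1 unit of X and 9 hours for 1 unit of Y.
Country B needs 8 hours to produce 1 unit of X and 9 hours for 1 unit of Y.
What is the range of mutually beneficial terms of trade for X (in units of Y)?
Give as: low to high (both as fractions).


Opportunity cost of X for Country A = hours_X / hours_Y = 5/9 = 5/9 units of Y
Opportunity cost of X for Country B = hours_X / hours_Y = 8/9 = 8/9 units of Y
Terms of trade must be between the two opportunity costs.
Range: 5/9 to 8/9

5/9 to 8/9


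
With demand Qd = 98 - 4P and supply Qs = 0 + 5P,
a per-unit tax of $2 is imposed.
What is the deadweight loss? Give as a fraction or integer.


Pre-tax equilibrium quantity: Q* = 490/9
Post-tax equilibrium quantity: Q_tax = 50
Reduction in quantity: Q* - Q_tax = 40/9
DWL = (1/2) * tax * (Q* - Q_tax)
DWL = (1/2) * 2 * 40/9 = 40/9

40/9


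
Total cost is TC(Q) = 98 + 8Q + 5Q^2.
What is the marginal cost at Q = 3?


MC = dTC/dQ = 8 + 2*5*Q
At Q = 3:
MC = 8 + 10*3
MC = 8 + 30 = 38

38


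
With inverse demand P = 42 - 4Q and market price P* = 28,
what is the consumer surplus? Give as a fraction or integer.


Maximum willingness to pay (at Q=0): P_max = 42
Quantity demanded at P* = 28:
Q* = (42 - 28)/4 = 7/2
CS = (1/2) * Q* * (P_max - P*)
CS = (1/2) * 7/2 * (42 - 28)
CS = (1/2) * 7/2 * 14 = 49/2

49/2


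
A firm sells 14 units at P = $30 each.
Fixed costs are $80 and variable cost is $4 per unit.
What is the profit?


Total Revenue = P * Q = 30 * 14 = $420
Total Cost = FC + VC*Q = 80 + 4*14 = $136
Profit = TR - TC = 420 - 136 = $284

$284


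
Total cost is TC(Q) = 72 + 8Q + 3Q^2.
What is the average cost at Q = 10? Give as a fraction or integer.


TC(10) = 72 + 8*10 + 3*10^2
TC(10) = 72 + 80 + 300 = 452
AC = TC/Q = 452/10 = 226/5

226/5


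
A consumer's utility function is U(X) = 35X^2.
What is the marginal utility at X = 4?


MU = dU/dX = 35*2*X^(2-1)
MU = 70*X^1
At X = 4:
MU = 70 * 4^1
MU = 70 * 4 = 280

280


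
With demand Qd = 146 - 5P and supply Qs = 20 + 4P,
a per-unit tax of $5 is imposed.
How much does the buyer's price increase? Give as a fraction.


With a per-unit tax, the buyer's price increase depends on relative slopes.
Supply slope: d = 4, Demand slope: b = 5
Buyer's price increase = d * tax / (b + d)
= 4 * 5 / (5 + 4)
= 20 / 9 = 20/9

20/9


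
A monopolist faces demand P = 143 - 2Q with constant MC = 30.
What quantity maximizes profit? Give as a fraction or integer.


TR = P*Q = (143 - 2Q)Q = 143Q - 2Q^2
MR = dTR/dQ = 143 - 4Q
Set MR = MC:
143 - 4Q = 30
113 = 4Q
Q* = 113/4 = 113/4

113/4


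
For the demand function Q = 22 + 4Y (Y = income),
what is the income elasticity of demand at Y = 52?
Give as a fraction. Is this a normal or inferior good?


dQ/dY = 4
At Y = 52: Q = 22 + 4*52 = 230
Ey = (dQ/dY)(Y/Q) = 4 * 52 / 230 = 104/115
Since Ey > 0, this is a normal good.

104/115 (normal good)


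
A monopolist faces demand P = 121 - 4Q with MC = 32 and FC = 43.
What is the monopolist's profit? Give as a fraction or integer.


MR = MC: 121 - 8Q = 32
Q* = 89/8
P* = 121 - 4*89/8 = 153/2
Profit = (P* - MC)*Q* - FC
= (153/2 - 32)*89/8 - 43
= 89/2*89/8 - 43
= 7921/16 - 43 = 7233/16

7233/16


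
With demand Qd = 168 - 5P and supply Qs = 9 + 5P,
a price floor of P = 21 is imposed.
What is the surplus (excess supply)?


At P = 21:
Qd = 168 - 5*21 = 63
Qs = 9 + 5*21 = 114
Surplus = Qs - Qd = 114 - 63 = 51

51


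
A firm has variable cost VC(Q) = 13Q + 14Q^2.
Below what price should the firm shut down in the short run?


AVC(Q) = VC(Q)/Q = 13 + 14Q
AVC is increasing in Q, so minimum AVC is at Q -> 0+.
Min AVC = 13
The firm should shut down if P < 13.

13


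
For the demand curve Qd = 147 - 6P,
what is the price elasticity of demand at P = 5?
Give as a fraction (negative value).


dQ/dP = -6
At P = 5: Q = 147 - 6*5 = 117
E = (dQ/dP)(P/Q) = (-6)(5/117) = -10/39

-10/39


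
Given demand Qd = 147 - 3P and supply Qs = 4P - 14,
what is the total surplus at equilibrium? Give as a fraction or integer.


Find equilibrium: 147 - 3P = 4P - 14
147 + 14 = 7P
P* = 161/7 = 23
Q* = 4*23 - 14 = 78
Inverse demand: P = 49 - Q/3, so P_max = 49
Inverse supply: P = 7/2 + Q/4, so P_min = 7/2
CS = (1/2) * 78 * (49 - 23) = 1014
PS = (1/2) * 78 * (23 - 7/2) = 1521/2
TS = CS + PS = 1014 + 1521/2 = 3549/2

3549/2
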